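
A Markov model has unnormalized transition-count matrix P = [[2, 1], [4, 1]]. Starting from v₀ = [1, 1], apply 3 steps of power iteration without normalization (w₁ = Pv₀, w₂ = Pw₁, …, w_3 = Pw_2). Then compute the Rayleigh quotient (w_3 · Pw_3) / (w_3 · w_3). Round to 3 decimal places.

λ ≈ 3.559

w1 = Pv₀ = (3, 5)
w2 = Pw1 = (11, 17)
w3 = Pw2 = (39, 61)
Pw3 = (139, 217)
w3·Pw3 = 39·139 + 61·217 = 18658; w3·w3 = 39·39 + 61·61 = 5242
λ ≈ 18658/5242 = 3.559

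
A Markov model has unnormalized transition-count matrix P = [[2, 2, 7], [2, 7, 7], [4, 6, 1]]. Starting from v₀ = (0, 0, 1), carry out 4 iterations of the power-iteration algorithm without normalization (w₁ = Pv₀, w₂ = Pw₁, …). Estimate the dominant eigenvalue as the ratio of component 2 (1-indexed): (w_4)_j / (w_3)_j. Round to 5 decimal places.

w1 = Pv₀ = (2·0 + 2·0 + 7·1; 2·0 + 7·0 + 7·1; 4·0 + 6·0 + 1·1) = (7, 7, 1)
w2 = Pw1 = (2·7 + 2·7 + 7·1; 2·7 + 7·7 + 7·1; 4·7 + 6·7 + 1·1) = (35, 70, 71)
w3 = Pw2 = (707, 1057, 631)
w4 = Pw3 = (7945, 13230, 9801)
Ratio at component: 13230 / 1057 = 12.51656

12.51656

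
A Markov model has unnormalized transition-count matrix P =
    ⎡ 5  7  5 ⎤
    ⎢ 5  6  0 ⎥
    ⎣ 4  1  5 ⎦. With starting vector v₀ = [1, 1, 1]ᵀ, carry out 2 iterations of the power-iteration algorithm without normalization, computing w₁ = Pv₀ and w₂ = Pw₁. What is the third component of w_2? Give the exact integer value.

129

w1 = Pv₀ = (5·1 + 7·1 + 5·1; 5·1 + 6·1 + 0·1; 4·1 + 1·1 + 5·1) = (17, 11, 10)
w2 = Pw1 = (5·17 + 7·11 + 5·10; 5·17 + 6·11 + 0·10; 4·17 + 1·11 + 5·10) = (212, 151, 129)
The requested component of w2 is 129.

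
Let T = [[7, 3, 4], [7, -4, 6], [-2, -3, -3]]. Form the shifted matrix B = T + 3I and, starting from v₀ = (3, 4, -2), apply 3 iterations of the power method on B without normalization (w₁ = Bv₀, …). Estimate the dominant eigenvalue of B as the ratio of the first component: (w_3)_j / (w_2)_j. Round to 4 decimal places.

B = T + 3I has rows (10, 3, 4); (7, -1, 6); (-2, -3, 0)
w1 = Bv₀ = (34, 5, -18)
w2 = Bw1 = (283, 125, -83)
w3 = Bw2 = (2873, 1358, -941)
Ratio: 2873/283 = 10.1519

μ ≈ 10.1519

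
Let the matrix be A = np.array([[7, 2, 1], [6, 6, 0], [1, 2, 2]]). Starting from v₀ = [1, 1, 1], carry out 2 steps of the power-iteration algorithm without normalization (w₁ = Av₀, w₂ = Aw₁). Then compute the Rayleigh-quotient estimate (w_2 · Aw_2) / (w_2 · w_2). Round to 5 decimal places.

w1 = Av₀ = (10, 12, 5)
w2 = Aw1 = (99, 132, 44)
Aw2 = (1001, 1386, 451)
w2·Aw2 = 99·1001 + 132·1386 + 44·451 = 301895; w2·w2 = 99·99 + 132·132 + 44·44 = 29161
λ ≈ 301895/29161 = 10.35270

10.35270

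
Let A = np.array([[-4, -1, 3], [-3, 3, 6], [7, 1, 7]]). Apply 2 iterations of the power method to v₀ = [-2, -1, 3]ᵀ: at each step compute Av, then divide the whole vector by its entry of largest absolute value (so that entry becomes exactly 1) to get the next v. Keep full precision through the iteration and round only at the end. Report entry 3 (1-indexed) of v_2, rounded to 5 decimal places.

Av0 = (18.000000, 21.000000, 6.000000); divide by 21.000000 → v1 = (0.857143, 1.000000, 0.285714)
Av1 = (-3.571429, 2.142857, 9.000000); divide by 9.000000 → v2 = (-0.396825, 0.238095, 1.000000)
Requested entry of v2: 189/189 = 1.00000

1.00000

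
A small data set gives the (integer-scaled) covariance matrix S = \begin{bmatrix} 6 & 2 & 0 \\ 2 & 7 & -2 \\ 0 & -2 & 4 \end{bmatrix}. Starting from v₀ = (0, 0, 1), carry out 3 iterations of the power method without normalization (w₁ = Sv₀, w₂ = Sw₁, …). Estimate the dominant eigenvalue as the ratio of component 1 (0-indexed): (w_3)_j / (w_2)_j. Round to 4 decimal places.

λ ≈ 9.1818

w1 = Sv₀ = (0, -2, 4)
w2 = Sw1 = (-4, -22, 20)
w3 = Sw2 = (-68, -202, 124)
Ratio at component: -202 / -22 = 9.1818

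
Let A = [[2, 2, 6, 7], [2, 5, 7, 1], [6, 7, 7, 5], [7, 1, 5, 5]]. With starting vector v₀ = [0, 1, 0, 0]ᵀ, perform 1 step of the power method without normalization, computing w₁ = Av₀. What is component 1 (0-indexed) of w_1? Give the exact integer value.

5

w1 = Av₀ = (2·0 + 2·1 + 6·0 + 7·0; 2·0 + 5·1 + 7·0 + 1·0; 6·0 + 7·1 + 7·0 + 5·0; 7·0 + 1·1 + 5·0 + 5·0) = (2, 5, 7, 1)
The requested component of w1 is 5.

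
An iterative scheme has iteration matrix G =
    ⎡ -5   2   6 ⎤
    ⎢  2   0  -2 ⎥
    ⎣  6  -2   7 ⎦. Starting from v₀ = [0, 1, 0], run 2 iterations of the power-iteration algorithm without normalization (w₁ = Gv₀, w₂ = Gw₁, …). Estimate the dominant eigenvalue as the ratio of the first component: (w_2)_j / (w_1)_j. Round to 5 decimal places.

w1 = Gv₀ = ((-5)·0 + 2·1 + 6·0; 2·0 + 0·1 + (-2)·0; 6·0 + (-2)·1 + 7·0) = (2, 0, -2)
w2 = Gw1 = ((-5)·2 + 2·0 + 6·(-2); 2·2 + 0·0 + (-2)·(-2); 6·2 + (-2)·0 + 7·(-2)) = (-22, 8, -2)
Ratio at component: -22 / 2 = -11.00000

λ ≈ -11.00000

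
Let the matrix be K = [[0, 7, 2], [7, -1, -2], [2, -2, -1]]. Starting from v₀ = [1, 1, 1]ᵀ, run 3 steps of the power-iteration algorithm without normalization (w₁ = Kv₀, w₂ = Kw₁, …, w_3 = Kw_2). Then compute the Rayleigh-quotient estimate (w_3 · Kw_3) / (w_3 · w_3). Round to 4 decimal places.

w1 = Kv₀ = (9, 4, -1)
w2 = Kw1 = (26, 61, 11)
w3 = Kw2 = (449, 99, -81)
Kw3 = (531, 3206, 781)
w3·Kw3 = 449·531 + 99·3206 + (-81)·781 = 492552; w3·w3 = 449·449 + 99·99 + (-81)·(-81) = 217963
λ ≈ 492552/217963 = 2.2598

2.2598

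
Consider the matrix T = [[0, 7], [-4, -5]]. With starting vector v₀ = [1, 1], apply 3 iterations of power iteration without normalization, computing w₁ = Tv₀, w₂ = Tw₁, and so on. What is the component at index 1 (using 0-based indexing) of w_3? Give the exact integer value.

w1 = Tv₀ = (0·1 + 7·1; (-4)·1 + (-5)·1) = (7, -9)
w2 = Tw1 = (0·7 + 7·(-9); (-4)·7 + (-5)·(-9)) = (-63, 17)
w3 = Tw2 = (119, 167)
The requested component of w3 is 167.

167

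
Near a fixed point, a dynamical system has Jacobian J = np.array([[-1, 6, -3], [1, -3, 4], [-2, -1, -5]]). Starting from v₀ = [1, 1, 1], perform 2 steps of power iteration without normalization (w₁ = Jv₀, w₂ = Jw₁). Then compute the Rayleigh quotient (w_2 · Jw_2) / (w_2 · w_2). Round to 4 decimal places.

-7.9945

w1 = Jv₀ = (2, 2, -8)
w2 = Jw1 = (34, -36, 34)
Jw2 = (-352, 278, -202)
w2·Jw2 = 34·(-352) + (-36)·278 + 34·(-202) = -28844; w2·w2 = 34·34 + (-36)·(-36) + 34·34 = 3608
λ ≈ -28844/3608 = -7.9945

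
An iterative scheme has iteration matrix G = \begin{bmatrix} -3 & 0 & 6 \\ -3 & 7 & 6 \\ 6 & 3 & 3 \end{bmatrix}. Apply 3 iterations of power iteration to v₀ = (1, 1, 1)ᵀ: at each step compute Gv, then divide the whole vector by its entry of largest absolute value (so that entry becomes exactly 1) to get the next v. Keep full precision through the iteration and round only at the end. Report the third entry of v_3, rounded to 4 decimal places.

0.8258

Gv0 = (3.00000, 10.00000, 12.00000); divide by 12.00000 → v1 = (0.25000, 0.83333, 1.00000)
Gv1 = (5.25000, 11.08333, 7.00000); divide by 11.08333 → v2 = (0.47368, 1.00000, 0.63158)
Gv2 = (2.36842, 9.36842, 7.73684); divide by 9.36842 → v3 = (0.25281, 1.00000, 0.82584)
Requested entry of v3: 1029/1246 = 0.8258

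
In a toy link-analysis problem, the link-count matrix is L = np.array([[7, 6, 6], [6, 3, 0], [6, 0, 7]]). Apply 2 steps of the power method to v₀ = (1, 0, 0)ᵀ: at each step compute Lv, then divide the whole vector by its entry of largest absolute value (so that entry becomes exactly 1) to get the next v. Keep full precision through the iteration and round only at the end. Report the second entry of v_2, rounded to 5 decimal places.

Lv0 = (7.000000, 6.000000, 6.000000); divide by 7.000000 → v1 = (1.000000, 0.857143, 0.857143)
Lv1 = (17.285714, 8.571429, 12.000000); divide by 17.285714 → v2 = (1.000000, 0.495868, 0.694215)
Requested entry of v2: 60/121 = 0.49587

0.49587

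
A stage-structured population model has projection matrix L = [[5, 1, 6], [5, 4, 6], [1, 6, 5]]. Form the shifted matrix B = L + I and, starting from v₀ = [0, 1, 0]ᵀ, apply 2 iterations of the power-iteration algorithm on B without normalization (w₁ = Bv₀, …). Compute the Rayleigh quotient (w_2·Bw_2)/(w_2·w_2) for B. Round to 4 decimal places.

14.0842

B = L + I has rows (6, 1, 6); (5, 5, 6); (1, 6, 6)
w1 = Bv₀ = (1, 5, 6)
w2 = Bw1 = (47, 66, 67)
Bw2 = (750, 967, 845)
w2·Bw2 = 155687; w2·w2 = 11054; μ ≈ 155687/11054 = 14.0842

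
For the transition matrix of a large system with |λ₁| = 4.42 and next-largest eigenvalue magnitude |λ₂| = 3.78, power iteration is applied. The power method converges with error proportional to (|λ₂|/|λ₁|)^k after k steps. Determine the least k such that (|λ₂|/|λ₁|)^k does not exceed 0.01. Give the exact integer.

|λ₂/λ₁| = 3.78/4.42 = 0.85520
Need k ≥ ln(0.01) / ln(0.85520) = -4.6052 / -0.1564 ≈ 29.442
Smallest integer k satisfying the bound: 30

30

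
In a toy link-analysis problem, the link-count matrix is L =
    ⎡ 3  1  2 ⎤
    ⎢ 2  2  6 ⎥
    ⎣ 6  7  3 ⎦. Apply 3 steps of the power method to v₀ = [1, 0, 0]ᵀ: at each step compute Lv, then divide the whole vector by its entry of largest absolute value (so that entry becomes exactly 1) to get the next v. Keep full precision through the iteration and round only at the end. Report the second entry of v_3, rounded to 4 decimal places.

0.7180

Lv0 = (3.00000, 2.00000, 6.00000); divide by 6.00000 → v1 = (0.50000, 0.33333, 1.00000)
Lv1 = (3.83333, 7.66667, 8.33333); divide by 8.33333 → v2 = (0.46000, 0.92000, 1.00000)
Lv2 = (4.30000, 8.76000, 12.20000); divide by 12.20000 → v3 = (0.35246, 0.71803, 1.00000)
Requested entry of v3: 438/610 = 0.7180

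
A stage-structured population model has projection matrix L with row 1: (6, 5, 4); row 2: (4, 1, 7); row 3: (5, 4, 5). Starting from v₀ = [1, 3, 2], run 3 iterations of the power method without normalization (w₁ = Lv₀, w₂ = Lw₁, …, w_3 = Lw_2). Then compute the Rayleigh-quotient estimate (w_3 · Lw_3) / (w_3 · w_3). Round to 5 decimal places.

λ ≈ 13.85245

w1 = Lv₀ = (6·1 + 5·3 + 4·2; 4·1 + 1·3 + 7·2; 5·1 + 4·3 + 5·2) = (29, 21, 27)
w2 = Lw1 = (6·29 + 5·21 + 4·27; 4·29 + 1·21 + 7·27; 5·29 + 4·21 + 5·27) = (387, 326, 364)
w3 = Lw2 = (5408, 4422, 5059)
Lw3 = (74794, 61467, 70023)
w3·Lw3 = 5408·74794 + 4422·61467 + 5059·70023 = 1030539383; w3·w3 = 5408·5408 + 4422·4422 + 5059·5059 = 74394029
λ ≈ 1030539383/74394029 = 13.85245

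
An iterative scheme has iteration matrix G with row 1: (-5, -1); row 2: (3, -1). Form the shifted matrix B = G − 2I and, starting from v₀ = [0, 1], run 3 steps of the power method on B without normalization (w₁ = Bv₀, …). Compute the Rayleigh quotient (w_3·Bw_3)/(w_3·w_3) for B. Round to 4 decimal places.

B = G − 2I has rows (-7, -1); (3, -3)
w1 = Bv₀ = ((-7)·0 + (-1)·1; 3·0 + (-3)·1) = (-1, -3)
w2 = Bw1 = ((-7)·(-1) + (-1)·(-3); 3·(-1) + (-3)·(-3)) = (10, 6)
w3 = Bw2 = (-76, 12)
Bw3 = (520, -264)
w3·Bw3 = -42688; w3·w3 = 5920; μ ≈ -42688/5920 = -7.2108

-7.2108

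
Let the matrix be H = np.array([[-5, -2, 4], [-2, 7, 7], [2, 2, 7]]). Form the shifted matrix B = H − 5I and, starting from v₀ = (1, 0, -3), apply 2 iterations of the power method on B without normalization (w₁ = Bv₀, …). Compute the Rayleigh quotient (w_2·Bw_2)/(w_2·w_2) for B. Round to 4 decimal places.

B = H − 5I has rows (-10, -2, 4); (-2, 2, 7); (2, 2, 2)
w1 = Bv₀ = (-22, -23, -4)
w2 = Bw1 = (250, -30, -98)
Bw2 = (-2832, -1246, 244)
w2·Bw2 = -694532; w2·w2 = 73004; μ ≈ -694532/73004 = -9.5136

μ ≈ -9.5136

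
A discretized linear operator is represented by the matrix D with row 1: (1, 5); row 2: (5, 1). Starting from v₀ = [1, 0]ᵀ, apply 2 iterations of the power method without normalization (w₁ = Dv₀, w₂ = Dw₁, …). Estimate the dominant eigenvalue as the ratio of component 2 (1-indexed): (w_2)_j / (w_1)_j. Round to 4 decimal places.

w1 = Dv₀ = (1, 5)
w2 = Dw1 = (26, 10)
Ratio at component: 10 / 5 = 2.0000

λ ≈ 2.0000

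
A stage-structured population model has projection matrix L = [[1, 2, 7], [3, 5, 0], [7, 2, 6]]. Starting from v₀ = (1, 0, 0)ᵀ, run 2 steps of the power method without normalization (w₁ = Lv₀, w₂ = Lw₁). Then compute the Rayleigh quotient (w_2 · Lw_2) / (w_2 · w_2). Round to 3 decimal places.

w1 = Lv₀ = (1·1 + 2·0 + 7·0; 3·1 + 5·0 + 0·0; 7·1 + 2·0 + 6·0) = (1, 3, 7)
w2 = Lw1 = (1·1 + 2·3 + 7·7; 3·1 + 5·3 + 0·7; 7·1 + 2·3 + 6·7) = (56, 18, 55)
Lw2 = (477, 258, 758)
w2·Lw2 = 56·477 + 18·258 + 55·758 = 73046; w2·w2 = 56·56 + 18·18 + 55·55 = 6485
λ ≈ 73046/6485 = 11.264

λ ≈ 11.264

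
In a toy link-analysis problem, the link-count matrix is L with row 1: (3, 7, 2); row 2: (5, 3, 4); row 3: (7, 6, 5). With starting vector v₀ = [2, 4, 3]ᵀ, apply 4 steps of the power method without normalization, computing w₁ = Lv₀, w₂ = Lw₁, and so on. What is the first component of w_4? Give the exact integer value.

w1 = Lv₀ = (3·2 + 7·4 + 2·3; 5·2 + 3·4 + 4·3; 7·2 + 6·4 + 5·3) = (40, 34, 53)
w2 = Lw1 = (3·40 + 7·34 + 2·53; 5·40 + 3·34 + 4·53; 7·40 + 6·34 + 5·53) = (464, 514, 749)
w3 = Lw2 = (6488, 6858, 10077)
w4 = Lw3 = (87624, 93322, 136949)
The requested component of w4 is 87624.

87624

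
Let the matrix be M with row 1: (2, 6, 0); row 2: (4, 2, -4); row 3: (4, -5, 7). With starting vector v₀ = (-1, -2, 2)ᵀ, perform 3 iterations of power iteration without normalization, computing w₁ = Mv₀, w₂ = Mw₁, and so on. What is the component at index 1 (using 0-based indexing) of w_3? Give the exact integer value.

-1488

w1 = Mv₀ = (2·(-1) + 6·(-2) + 0·2; 4·(-1) + 2·(-2) + (-4)·2; 4·(-1) + (-5)·(-2) + 7·2) = (-14, -16, 20)
w2 = Mw1 = (2·(-14) + 6·(-16) + 0·20; 4·(-14) + 2·(-16) + (-4)·20; 4·(-14) + (-5)·(-16) + 7·20) = (-124, -168, 164)
w3 = Mw2 = (-1256, -1488, 1492)
The requested component of w3 is -1488.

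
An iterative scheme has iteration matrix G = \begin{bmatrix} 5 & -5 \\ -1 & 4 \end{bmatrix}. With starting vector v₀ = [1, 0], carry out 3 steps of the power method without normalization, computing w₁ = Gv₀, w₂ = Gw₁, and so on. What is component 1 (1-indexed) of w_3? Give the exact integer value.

w1 = Gv₀ = (5·1 + (-5)·0; (-1)·1 + 4·0) = (5, -1)
w2 = Gw1 = (5·5 + (-5)·(-1); (-1)·5 + 4·(-1)) = (30, -9)
w3 = Gw2 = (195, -66)
The requested component of w3 is 195.

195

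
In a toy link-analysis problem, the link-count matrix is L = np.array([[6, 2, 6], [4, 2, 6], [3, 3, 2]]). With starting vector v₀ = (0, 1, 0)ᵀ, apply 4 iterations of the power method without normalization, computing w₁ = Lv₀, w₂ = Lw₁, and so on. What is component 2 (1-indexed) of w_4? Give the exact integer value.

w1 = Lv₀ = (2, 2, 3)
w2 = Lw1 = (34, 30, 18)
w3 = Lw2 = (372, 304, 228)
w4 = Lw3 = (4208, 3464, 2484)
The requested component of w4 is 3464.

3464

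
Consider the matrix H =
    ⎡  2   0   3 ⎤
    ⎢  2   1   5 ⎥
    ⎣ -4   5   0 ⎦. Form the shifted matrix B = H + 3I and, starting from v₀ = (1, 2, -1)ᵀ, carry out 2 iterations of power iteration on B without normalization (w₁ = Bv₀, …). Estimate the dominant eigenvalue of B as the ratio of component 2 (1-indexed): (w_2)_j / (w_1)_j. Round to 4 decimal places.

B = H + 3I has rows (5, 0, 3); (2, 4, 5); (-4, 5, 3)
w1 = Bv₀ = (2, 5, 3)
w2 = Bw1 = (19, 39, 26)
Ratio: 39/5 = 7.8000

7.8000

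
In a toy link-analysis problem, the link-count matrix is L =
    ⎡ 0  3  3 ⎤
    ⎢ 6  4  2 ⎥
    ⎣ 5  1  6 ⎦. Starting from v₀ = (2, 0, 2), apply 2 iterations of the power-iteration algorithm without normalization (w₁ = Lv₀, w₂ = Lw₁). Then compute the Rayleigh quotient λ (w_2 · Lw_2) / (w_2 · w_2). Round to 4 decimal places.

w1 = Lv₀ = (6, 16, 22)
w2 = Lw1 = (114, 144, 178)
Lw2 = (966, 1616, 1782)
w2·Lw2 = 114·966 + 144·1616 + 178·1782 = 660024; w2·w2 = 114·114 + 144·144 + 178·178 = 65416
λ ≈ 660024/65416 = 10.0896

λ ≈ 10.0896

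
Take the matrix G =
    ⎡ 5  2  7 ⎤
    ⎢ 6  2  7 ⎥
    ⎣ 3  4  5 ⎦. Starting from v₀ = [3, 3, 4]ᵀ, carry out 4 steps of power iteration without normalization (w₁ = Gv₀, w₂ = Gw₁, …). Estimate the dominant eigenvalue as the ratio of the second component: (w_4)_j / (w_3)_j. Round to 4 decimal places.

w1 = Gv₀ = (5·3 + 2·3 + 7·4; 6·3 + 2·3 + 7·4; 3·3 + 4·3 + 5·4) = (49, 52, 41)
w2 = Gw1 = (5·49 + 2·52 + 7·41; 6·49 + 2·52 + 7·41; 3·49 + 4·52 + 5·41) = (636, 685, 560)
w3 = Gw2 = (8470, 9106, 7448)
w4 = Gw3 = (112698, 121168, 99074)
Ratio at component: 121168 / 9106 = 13.3064

13.3064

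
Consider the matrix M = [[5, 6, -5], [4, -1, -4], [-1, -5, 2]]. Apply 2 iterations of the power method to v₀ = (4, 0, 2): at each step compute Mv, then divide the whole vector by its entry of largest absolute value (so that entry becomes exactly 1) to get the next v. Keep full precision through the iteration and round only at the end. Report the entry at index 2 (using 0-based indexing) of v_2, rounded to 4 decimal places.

-0.5102

Mv0 = (10.00000, 8.00000, 0.00000); divide by 10.00000 → v1 = (1.00000, 0.80000, 0.00000)
Mv1 = (9.80000, 3.20000, -5.00000); divide by 9.80000 → v2 = (1.00000, 0.32653, -0.51020)
Requested entry of v2: -50/98 = -0.5102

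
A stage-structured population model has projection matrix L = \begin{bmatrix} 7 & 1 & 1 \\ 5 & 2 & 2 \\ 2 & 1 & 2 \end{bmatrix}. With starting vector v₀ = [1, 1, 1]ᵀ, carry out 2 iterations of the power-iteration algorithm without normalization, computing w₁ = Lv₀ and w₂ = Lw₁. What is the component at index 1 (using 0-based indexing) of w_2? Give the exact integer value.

73

w1 = Lv₀ = (9, 9, 5)
w2 = Lw1 = (77, 73, 37)
The requested component of w2 is 73.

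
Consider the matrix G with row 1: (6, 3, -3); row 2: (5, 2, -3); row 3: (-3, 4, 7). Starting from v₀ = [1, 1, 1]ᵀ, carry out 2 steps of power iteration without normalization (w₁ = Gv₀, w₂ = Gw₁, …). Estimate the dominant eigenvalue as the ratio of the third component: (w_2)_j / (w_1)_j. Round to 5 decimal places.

w1 = Gv₀ = (6·1 + 3·1 + (-3)·1; 5·1 + 2·1 + (-3)·1; (-3)·1 + 4·1 + 7·1) = (6, 4, 8)
w2 = Gw1 = (6·6 + 3·4 + (-3)·8; 5·6 + 2·4 + (-3)·8; (-3)·6 + 4·4 + 7·8) = (24, 14, 54)
Ratio at component: 54 / 8 = 6.75000

λ ≈ 6.75000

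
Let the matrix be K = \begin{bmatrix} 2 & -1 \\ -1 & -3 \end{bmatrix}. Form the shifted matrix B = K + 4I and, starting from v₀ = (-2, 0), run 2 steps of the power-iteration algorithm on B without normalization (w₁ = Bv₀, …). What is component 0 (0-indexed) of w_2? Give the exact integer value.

-74

B = K + 4I has rows (6, -1); (-1, 1)
w1 = Bv₀ = (6·(-2) + (-1)·0; (-1)·(-2) + 1·0) = (-12, 2)
w2 = Bw1 = (6·(-12) + (-1)·2; (-1)·(-12) + 1·2) = (-74, 14)
Requested component of w2: -74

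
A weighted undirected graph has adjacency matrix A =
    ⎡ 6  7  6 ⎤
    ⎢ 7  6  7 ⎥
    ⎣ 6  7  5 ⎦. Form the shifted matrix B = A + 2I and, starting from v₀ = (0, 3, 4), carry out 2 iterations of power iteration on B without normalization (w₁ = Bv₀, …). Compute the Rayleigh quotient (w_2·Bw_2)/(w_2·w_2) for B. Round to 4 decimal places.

B = A + 2I has rows (8, 7, 6); (7, 8, 7); (6, 7, 7)
w1 = Bv₀ = (8·0 + 7·3 + 6·4; 7·0 + 8·3 + 7·4; 6·0 + 7·3 + 7·4) = (45, 52, 49)
w2 = Bw1 = (8·45 + 7·52 + 6·49; 7·45 + 8·52 + 7·49; 6·45 + 7·52 + 7·49) = (1018, 1074, 977)
Bw2 = (21524, 22557, 20465)
w2·Bw2 = 66131955; w2·w2 = 3144329; μ ≈ 66131955/3144329 = 21.0321

μ ≈ 21.0321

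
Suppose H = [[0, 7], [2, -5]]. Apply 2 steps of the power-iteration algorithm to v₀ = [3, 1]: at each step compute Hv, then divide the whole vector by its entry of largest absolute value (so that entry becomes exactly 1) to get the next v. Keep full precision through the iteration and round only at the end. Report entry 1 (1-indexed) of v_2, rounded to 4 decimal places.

0.7778

Hv0 = (7.00000, 1.00000); divide by 7.00000 → v1 = (1.00000, 0.14286)
Hv1 = (1.00000, 1.28571); divide by 1.28571 → v2 = (0.77778, 1.00000)
Requested entry of v2: 7/9 = 0.7778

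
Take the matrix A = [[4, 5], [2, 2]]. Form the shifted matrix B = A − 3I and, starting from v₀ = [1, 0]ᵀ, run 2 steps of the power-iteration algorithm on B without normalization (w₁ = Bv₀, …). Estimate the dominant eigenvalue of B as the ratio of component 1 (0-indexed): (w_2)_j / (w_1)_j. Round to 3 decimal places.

μ ≈ 0.000

B = A − 3I has rows (1, 5); (2, -1)
w1 = Bv₀ = (1·1 + 5·0; 2·1 + (-1)·0) = (1, 2)
w2 = Bw1 = (1·1 + 5·2; 2·1 + (-1)·2) = (11, 0)
Ratio: 0/2 = 0.000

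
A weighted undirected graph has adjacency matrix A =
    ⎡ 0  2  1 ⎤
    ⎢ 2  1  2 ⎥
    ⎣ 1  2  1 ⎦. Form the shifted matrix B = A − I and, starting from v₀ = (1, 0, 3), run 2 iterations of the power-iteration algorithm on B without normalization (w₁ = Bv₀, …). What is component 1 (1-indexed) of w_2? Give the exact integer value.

B = A − I has rows (-1, 2, 1); (2, 0, 2); (1, 2, 0)
w1 = Bv₀ = ((-1)·1 + 2·0 + 1·3; 2·1 + 0·0 + 2·3; 1·1 + 2·0 + 0·3) = (2, 8, 1)
w2 = Bw1 = ((-1)·2 + 2·8 + 1·1; 2·2 + 0·8 + 2·1; 1·2 + 2·8 + 0·1) = (15, 6, 18)
Requested component of w2: 15

15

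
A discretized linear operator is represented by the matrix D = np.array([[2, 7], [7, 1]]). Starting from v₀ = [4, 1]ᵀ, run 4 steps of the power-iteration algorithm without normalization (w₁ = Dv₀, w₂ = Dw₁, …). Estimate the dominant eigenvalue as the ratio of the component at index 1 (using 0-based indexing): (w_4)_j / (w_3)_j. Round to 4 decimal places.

w1 = Dv₀ = (2·4 + 7·1; 7·4 + 1·1) = (15, 29)
w2 = Dw1 = (2·15 + 7·29; 7·15 + 1·29) = (233, 134)
w3 = Dw2 = (1404, 1765)
w4 = Dw3 = (15163, 11593)
Ratio at component: 11593 / 1765 = 6.5683

λ ≈ 6.5683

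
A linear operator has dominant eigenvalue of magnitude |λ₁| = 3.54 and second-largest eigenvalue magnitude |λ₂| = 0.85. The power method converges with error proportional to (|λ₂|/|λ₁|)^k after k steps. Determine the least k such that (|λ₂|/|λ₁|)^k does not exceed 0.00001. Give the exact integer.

|λ₂/λ₁| = 0.85/3.54 = 0.24011
Need k ≥ ln(0.00001) / ln(0.24011) = -11.5129 / -1.4266 ≈ 8.070
Smallest integer k satisfying the bound: 9

9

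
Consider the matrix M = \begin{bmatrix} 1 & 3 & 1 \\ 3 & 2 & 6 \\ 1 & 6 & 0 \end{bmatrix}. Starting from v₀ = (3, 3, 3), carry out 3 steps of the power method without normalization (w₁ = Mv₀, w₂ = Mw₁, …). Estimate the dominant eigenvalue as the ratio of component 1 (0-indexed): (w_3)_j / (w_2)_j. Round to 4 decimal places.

9.1013

w1 = Mv₀ = (15, 33, 21)
w2 = Mw1 = (135, 237, 213)
w3 = Mw2 = (1059, 2157, 1557)
Ratio at component: 2157 / 237 = 9.1013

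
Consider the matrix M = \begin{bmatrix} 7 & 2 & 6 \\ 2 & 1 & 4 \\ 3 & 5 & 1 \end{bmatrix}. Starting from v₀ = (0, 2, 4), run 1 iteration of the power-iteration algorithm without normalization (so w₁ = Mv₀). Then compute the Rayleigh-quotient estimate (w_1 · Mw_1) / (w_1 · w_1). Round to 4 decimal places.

λ ≈ 10.5982

w1 = Mv₀ = (7·0 + 2·2 + 6·4; 2·0 + 1·2 + 4·4; 3·0 + 5·2 + 1·4) = (28, 18, 14)
Mw1 = (316, 130, 188)
w1·Mw1 = 28·316 + 18·130 + 14·188 = 13820; w1·w1 = 28·28 + 18·18 + 14·14 = 1304
λ ≈ 13820/1304 = 10.5982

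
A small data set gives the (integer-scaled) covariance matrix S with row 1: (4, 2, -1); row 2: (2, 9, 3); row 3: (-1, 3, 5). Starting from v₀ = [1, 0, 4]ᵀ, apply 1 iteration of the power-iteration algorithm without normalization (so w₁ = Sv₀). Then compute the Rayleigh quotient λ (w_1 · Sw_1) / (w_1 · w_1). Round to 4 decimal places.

λ ≈ 9.2729

w1 = Sv₀ = (0, 14, 19)
Sw1 = (9, 183, 137)
w1·Sw1 = 0·9 + 14·183 + 19·137 = 5165; w1·w1 = 0·0 + 14·14 + 19·19 = 557
λ ≈ 5165/557 = 9.2729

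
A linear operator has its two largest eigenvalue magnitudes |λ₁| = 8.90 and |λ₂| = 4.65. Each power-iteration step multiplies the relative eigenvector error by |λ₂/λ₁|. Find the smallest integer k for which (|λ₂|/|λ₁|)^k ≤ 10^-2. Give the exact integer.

8

|λ₂/λ₁| = 4.65/8.90 = 0.52247
Need k ≥ ln(10^-2) / ln(0.52247) = -4.6052 / -0.6492 ≈ 7.094
Smallest integer k satisfying the bound: 8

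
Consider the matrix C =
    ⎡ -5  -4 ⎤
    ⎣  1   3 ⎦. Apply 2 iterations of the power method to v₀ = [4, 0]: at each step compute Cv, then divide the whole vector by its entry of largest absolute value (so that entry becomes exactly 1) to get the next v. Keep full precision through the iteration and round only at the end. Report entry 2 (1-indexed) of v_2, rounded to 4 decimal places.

-0.0952

Cv0 = (-20.00000, 4.00000); divide by -20.00000 → v1 = (1.00000, -0.20000)
Cv1 = (-4.20000, 0.40000); divide by -4.20000 → v2 = (1.00000, -0.09524)
Requested entry of v2: -8/84 = -0.0952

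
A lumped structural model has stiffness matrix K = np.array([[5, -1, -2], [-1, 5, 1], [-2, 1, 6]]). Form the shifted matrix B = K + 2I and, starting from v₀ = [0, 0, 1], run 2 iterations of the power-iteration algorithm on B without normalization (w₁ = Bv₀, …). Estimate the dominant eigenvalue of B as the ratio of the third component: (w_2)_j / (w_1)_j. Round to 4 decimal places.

B = K + 2I has rows (7, -1, -2); (-1, 7, 1); (-2, 1, 8)
w1 = Bv₀ = (-2, 1, 8)
w2 = Bw1 = (-31, 17, 69)
Ratio: 69/8 = 8.6250

μ ≈ 8.6250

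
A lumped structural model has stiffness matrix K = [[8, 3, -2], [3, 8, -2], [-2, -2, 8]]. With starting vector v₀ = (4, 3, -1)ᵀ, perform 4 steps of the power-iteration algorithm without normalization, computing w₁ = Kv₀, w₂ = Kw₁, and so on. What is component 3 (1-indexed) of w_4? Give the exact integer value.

-61538

w1 = Kv₀ = (43, 38, -22)
w2 = Kw1 = (502, 477, -338)
w3 = Kw2 = (6123, 5998, -4662)
w4 = Kw3 = (76302, 75677, -61538)
The requested component of w4 is -61538.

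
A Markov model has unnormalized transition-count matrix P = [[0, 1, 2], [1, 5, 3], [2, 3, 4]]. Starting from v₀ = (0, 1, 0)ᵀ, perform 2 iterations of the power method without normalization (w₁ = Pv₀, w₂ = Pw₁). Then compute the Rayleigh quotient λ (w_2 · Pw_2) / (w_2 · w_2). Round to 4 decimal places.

λ ≈ 8.0590

w1 = Pv₀ = (0·0 + 1·1 + 2·0; 1·0 + 5·1 + 3·0; 2·0 + 3·1 + 4·0) = (1, 5, 3)
w2 = Pw1 = (0·1 + 1·5 + 2·3; 1·1 + 5·5 + 3·3; 2·1 + 3·5 + 4·3) = (11, 35, 29)
Pw2 = (93, 273, 243)
w2·Pw2 = 11·93 + 35·273 + 29·243 = 17625; w2·w2 = 11·11 + 35·35 + 29·29 = 2187
λ ≈ 17625/2187 = 8.0590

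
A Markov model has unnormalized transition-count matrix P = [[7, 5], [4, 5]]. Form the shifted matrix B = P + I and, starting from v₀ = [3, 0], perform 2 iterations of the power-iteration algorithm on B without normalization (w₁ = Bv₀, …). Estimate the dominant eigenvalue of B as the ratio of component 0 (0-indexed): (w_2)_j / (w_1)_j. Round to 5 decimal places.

B = P + I has rows (8, 5); (4, 6)
w1 = Bv₀ = (8·3 + 5·0; 4·3 + 6·0) = (24, 12)
w2 = Bw1 = (8·24 + 5·12; 4·24 + 6·12) = (252, 168)
Ratio: 252/24 = 10.50000

μ ≈ 10.50000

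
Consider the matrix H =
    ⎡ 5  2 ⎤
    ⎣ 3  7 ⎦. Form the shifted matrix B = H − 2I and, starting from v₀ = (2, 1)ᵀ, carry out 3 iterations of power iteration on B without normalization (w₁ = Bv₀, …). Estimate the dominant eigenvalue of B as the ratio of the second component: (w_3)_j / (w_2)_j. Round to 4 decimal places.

B = H − 2I has rows (3, 2); (3, 5)
w1 = Bv₀ = (8, 11)
w2 = Bw1 = (46, 79)
w3 = Bw2 = (296, 533)
Ratio: 533/79 = 6.7468

6.7468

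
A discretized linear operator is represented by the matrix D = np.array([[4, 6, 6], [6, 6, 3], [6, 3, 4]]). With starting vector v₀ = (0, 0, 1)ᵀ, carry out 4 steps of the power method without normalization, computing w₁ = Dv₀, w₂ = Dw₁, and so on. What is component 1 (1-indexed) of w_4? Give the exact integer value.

14982

w1 = Dv₀ = (6, 3, 4)
w2 = Dw1 = (66, 66, 61)
w3 = Dw2 = (1026, 975, 838)
w4 = Dw3 = (14982, 14520, 12433)
The requested component of w4 is 14982.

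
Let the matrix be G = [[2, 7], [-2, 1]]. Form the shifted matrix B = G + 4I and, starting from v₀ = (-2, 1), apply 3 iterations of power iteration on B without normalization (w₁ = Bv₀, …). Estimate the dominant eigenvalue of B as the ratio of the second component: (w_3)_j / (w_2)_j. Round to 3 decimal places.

B = G + 4I has rows (6, 7); (-2, 5)
w1 = Bv₀ = (6·(-2) + 7·1; (-2)·(-2) + 5·1) = (-5, 9)
w2 = Bw1 = (6·(-5) + 7·9; (-2)·(-5) + 5·9) = (33, 55)
w3 = Bw2 = (583, 209)
Ratio: 209/55 = 3.800

μ ≈ 3.800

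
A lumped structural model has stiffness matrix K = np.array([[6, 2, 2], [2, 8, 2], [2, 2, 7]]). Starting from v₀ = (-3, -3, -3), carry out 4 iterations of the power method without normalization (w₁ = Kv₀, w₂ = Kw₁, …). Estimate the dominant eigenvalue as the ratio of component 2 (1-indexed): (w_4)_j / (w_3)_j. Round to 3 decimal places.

w1 = Kv₀ = (-30, -36, -33)
w2 = Kw1 = (-318, -414, -363)
w3 = Kw2 = (-3462, -4674, -4005)
w4 = Kw3 = (-38130, -52326, -44307)
Ratio at component: -52326 / -4674 = 11.195

λ ≈ 11.195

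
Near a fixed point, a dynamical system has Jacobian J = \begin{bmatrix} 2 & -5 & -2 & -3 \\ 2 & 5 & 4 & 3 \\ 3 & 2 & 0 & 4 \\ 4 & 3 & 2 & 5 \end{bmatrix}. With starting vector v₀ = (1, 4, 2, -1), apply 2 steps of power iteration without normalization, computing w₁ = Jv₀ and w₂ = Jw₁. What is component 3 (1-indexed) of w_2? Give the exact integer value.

w1 = Jv₀ = (-19, 27, 7, 15)
w2 = Jw1 = (-232, 170, 57, 94)
The requested component of w2 is 57.

57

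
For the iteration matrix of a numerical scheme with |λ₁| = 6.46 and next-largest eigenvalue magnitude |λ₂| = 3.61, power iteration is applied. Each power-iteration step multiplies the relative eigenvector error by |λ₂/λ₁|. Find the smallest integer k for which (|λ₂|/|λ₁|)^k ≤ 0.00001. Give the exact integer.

20

|λ₂/λ₁| = 3.61/6.46 = 0.55882
Need k ≥ ln(0.00001) / ln(0.55882) = -11.5129 / -0.5819 ≈ 19.784
Smallest integer k satisfying the bound: 20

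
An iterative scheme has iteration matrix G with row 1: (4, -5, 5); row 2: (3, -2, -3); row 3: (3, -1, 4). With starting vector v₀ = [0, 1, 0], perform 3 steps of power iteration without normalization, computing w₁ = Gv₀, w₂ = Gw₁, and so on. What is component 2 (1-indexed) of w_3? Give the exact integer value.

22

w1 = Gv₀ = (4·0 + (-5)·1 + 5·0; 3·0 + (-2)·1 + (-3)·0; 3·0 + (-1)·1 + 4·0) = (-5, -2, -1)
w2 = Gw1 = (4·(-5) + (-5)·(-2) + 5·(-1); 3·(-5) + (-2)·(-2) + (-3)·(-1); 3·(-5) + (-1)·(-2) + 4·(-1)) = (-15, -8, -17)
w3 = Gw2 = (-105, 22, -105)
The requested component of w3 is 22.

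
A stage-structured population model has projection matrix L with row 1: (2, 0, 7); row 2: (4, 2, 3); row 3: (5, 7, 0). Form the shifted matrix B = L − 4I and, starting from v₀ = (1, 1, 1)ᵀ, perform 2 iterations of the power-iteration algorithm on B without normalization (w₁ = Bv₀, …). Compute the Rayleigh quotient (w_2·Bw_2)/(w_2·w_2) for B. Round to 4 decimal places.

μ ≈ 5.3136

B = L − 4I has rows (-2, 0, 7); (4, -2, 3); (5, 7, -4)
w1 = Bv₀ = (5, 5, 8)
w2 = Bw1 = (46, 34, 28)
Bw2 = (104, 200, 356)
w2·Bw2 = 21552; w2·w2 = 4056; μ ≈ 21552/4056 = 5.3136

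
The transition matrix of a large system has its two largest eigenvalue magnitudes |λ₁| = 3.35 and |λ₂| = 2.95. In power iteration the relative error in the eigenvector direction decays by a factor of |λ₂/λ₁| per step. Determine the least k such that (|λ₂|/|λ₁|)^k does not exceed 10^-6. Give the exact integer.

|λ₂/λ₁| = 2.95/3.35 = 0.88060
Need k ≥ ln(10^-6) / ln(0.88060) = -13.8155 / -0.1272 ≈ 108.651
Smallest integer k satisfying the bound: 109

109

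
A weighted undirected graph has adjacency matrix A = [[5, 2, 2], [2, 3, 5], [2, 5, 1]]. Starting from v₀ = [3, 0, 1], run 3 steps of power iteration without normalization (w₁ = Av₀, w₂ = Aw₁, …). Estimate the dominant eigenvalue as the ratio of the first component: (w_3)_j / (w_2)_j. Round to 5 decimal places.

w1 = Av₀ = (17, 11, 7)
w2 = Aw1 = (121, 102, 96)
w3 = Aw2 = (1001, 1028, 848)
Ratio at component: 1001 / 121 = 8.27273

8.27273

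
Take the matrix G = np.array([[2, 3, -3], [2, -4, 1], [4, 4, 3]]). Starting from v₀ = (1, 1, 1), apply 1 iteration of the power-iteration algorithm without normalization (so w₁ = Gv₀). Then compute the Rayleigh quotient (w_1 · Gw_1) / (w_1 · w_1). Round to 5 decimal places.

λ ≈ 2.57143

w1 = Gv₀ = (2·1 + 3·1 + (-3)·1; 2·1 + (-4)·1 + 1·1; 4·1 + 4·1 + 3·1) = (2, -1, 11)
Gw1 = (-32, 19, 37)
w1·Gw1 = 2·(-32) + (-1)·19 + 11·37 = 324; w1·w1 = 2·2 + (-1)·(-1) + 11·11 = 126
λ ≈ 324/126 = 2.57143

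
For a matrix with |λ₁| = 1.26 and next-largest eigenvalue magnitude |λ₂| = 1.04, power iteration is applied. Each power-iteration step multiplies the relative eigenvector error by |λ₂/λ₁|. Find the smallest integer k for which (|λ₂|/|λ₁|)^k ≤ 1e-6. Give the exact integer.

|λ₂/λ₁| = 1.04/1.26 = 0.82540
Need k ≥ ln(1e-6) / ln(0.82540) = -13.8155 / -0.1919 ≈ 71.997
Smallest integer k satisfying the bound: 72

72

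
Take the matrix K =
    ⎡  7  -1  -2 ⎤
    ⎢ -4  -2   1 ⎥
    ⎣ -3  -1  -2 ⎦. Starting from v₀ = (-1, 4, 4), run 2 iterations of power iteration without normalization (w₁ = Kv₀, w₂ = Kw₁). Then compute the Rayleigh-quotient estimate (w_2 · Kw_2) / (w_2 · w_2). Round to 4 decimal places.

6.5983

w1 = Kv₀ = (7·(-1) + (-1)·4 + (-2)·4; (-4)·(-1) + (-2)·4 + 1·4; (-3)·(-1) + (-1)·4 + (-2)·4) = (-19, 0, -9)
w2 = Kw1 = (7·(-19) + (-1)·0 + (-2)·(-9); (-4)·(-19) + (-2)·0 + 1·(-9); (-3)·(-19) + (-1)·0 + (-2)·(-9)) = (-115, 67, 75)
Kw2 = (-1022, 401, 128)
w2·Kw2 = (-115)·(-1022) + 67·401 + 75·128 = 153997; w2·w2 = (-115)·(-115) + 67·67 + 75·75 = 23339
λ ≈ 153997/23339 = 6.5983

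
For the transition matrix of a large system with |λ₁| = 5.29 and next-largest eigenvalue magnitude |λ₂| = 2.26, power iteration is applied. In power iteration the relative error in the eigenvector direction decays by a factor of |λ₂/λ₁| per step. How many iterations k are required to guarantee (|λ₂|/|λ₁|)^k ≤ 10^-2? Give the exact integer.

|λ₂/λ₁| = 2.26/5.29 = 0.42722
Need k ≥ ln(10^-2) / ln(0.42722) = -4.6052 / -0.8505 ≈ 5.415
Smallest integer k satisfying the bound: 6

6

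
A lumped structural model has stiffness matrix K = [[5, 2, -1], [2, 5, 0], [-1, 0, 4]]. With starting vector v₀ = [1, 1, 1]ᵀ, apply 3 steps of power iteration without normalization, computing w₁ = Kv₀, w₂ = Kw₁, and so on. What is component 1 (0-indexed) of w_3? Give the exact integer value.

317

w1 = Kv₀ = (6, 7, 3)
w2 = Kw1 = (41, 47, 6)
w3 = Kw2 = (293, 317, -17)
The requested component of w3 is 317.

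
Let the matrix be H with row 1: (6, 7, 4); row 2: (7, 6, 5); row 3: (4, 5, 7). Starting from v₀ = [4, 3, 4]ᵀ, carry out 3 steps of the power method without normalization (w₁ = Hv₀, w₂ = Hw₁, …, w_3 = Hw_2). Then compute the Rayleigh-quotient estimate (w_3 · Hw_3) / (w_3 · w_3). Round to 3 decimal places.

w1 = Hv₀ = (6·4 + 7·3 + 4·4; 7·4 + 6·3 + 5·4; 4·4 + 5·3 + 7·4) = (61, 66, 59)
w2 = Hw1 = (6·61 + 7·66 + 4·59; 7·61 + 6·66 + 5·59; 4·61 + 5·66 + 7·59) = (1064, 1118, 987)
w3 = Hw2 = (18158, 19091, 16755)
Hw3 = (309605, 325427, 285372)
w3·Hw3 = 18158·309605 + 19091·325427 + 16755·285372 = 16615942307; w3·w3 = 18158·18158 + 19091·19091 + 16755·16755 = 974909270
λ ≈ 16615942307/974909270 = 17.044

λ ≈ 17.044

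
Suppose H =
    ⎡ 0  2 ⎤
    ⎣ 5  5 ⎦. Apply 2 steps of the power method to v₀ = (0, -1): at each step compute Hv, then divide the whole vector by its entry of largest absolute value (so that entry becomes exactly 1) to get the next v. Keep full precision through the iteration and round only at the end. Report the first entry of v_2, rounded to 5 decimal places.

0.28571

Hv0 = (-2.000000, -5.000000); divide by -5.000000 → v1 = (0.400000, 1.000000)
Hv1 = (2.000000, 7.000000); divide by 7.000000 → v2 = (0.285714, 1.000000)
Requested entry of v2: -10/-35 = 0.28571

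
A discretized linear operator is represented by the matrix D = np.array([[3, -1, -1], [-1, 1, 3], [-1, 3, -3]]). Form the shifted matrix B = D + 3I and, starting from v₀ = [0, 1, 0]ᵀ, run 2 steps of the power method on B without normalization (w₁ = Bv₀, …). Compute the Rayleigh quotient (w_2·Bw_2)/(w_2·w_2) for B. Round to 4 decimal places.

B = D + 3I has rows (6, -1, -1); (-1, 4, 3); (-1, 3, 0)
w1 = Bv₀ = (6·0 + (-1)·1 + (-1)·0; (-1)·0 + 4·1 + 3·0; (-1)·0 + 3·1 + 0·0) = (-1, 4, 3)
w2 = Bw1 = (6·(-1) + (-1)·4 + (-1)·3; (-1)·(-1) + 4·4 + 3·3; (-1)·(-1) + 3·4 + 0·3) = (-13, 26, 13)
Bw2 = (-117, 156, 91)
w2·Bw2 = 6760; w2·w2 = 1014; μ ≈ 6760/1014 = 6.6667

μ ≈ 6.6667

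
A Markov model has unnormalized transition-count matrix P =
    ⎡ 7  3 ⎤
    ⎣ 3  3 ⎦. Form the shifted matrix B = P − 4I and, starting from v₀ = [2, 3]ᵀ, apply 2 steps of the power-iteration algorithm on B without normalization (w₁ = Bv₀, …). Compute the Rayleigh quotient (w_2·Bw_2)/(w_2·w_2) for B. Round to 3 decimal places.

B = P − 4I has rows (3, 3); (3, -1)
w1 = Bv₀ = (3·2 + 3·3; 3·2 + (-1)·3) = (15, 3)
w2 = Bw1 = (3·15 + 3·3; 3·15 + (-1)·3) = (54, 42)
Bw2 = (288, 120)
w2·Bw2 = 20592; w2·w2 = 4680; μ ≈ 20592/4680 = 4.400

μ ≈ 4.400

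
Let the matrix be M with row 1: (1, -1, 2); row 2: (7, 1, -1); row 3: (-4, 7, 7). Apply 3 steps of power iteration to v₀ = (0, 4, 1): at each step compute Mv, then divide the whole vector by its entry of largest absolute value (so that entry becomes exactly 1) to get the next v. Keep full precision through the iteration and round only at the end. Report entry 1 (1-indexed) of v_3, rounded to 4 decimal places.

Mv0 = (-2.00000, 3.00000, 35.00000); divide by 35.00000 → v1 = (-0.05714, 0.08571, 1.00000)
Mv1 = (1.85714, -1.31429, 7.82857); divide by 7.82857 → v2 = (0.23723, -0.16788, 1.00000)
Mv2 = (2.40511, 0.49270, 4.87591); divide by 4.87591 → v3 = (0.49326, 0.10105, 1.00000)
Requested entry of v3: 659/1336 = 0.4933

0.4933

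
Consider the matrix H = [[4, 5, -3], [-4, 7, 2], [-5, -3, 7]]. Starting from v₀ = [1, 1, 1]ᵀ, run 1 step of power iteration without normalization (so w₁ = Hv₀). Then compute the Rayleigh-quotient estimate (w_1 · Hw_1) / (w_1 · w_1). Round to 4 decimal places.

6.5968

w1 = Hv₀ = (4·1 + 5·1 + (-3)·1; (-4)·1 + 7·1 + 2·1; (-5)·1 + (-3)·1 + 7·1) = (6, 5, -1)
Hw1 = (52, 9, -52)
w1·Hw1 = 6·52 + 5·9 + (-1)·(-52) = 409; w1·w1 = 6·6 + 5·5 + (-1)·(-1) = 62
λ ≈ 409/62 = 6.5968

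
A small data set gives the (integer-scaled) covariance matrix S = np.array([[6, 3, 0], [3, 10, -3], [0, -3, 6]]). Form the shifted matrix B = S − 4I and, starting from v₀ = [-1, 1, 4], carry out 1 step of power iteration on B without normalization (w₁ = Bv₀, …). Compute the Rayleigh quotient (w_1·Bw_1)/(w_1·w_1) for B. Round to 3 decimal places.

μ ≈ 7.047

B = S − 4I has rows (2, 3, 0); (3, 6, -3); (0, -3, 2)
w1 = Bv₀ = (2·(-1) + 3·1 + 0·4; 3·(-1) + 6·1 + (-3)·4; 0·(-1) + (-3)·1 + 2·4) = (1, -9, 5)
Bw1 = (-25, -66, 37)
w1·Bw1 = 754; w1·w1 = 107; μ ≈ 754/107 = 7.047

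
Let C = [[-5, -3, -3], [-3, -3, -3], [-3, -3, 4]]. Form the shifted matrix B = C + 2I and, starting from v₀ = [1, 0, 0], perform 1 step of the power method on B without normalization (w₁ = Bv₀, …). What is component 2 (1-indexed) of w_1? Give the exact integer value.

-3

B = C + 2I has rows (-3, -3, -3); (-3, -1, -3); (-3, -3, 6)
w1 = Bv₀ = ((-3)·1 + (-3)·0 + (-3)·0; (-3)·1 + (-1)·0 + (-3)·0; (-3)·1 + (-3)·0 + 6·0) = (-3, -3, -3)
Requested component of w1: -3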